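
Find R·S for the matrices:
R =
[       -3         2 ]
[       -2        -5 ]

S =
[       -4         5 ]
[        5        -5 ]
RS =
[       22       -25 ]
[      -17        15 ]

Matrix multiplication: (RS)[i][j] = sum over k of R[i][k] * S[k][j].
  (RS)[0][0] = (-3)*(-4) + (2)*(5) = 22
  (RS)[0][1] = (-3)*(5) + (2)*(-5) = -25
  (RS)[1][0] = (-2)*(-4) + (-5)*(5) = -17
  (RS)[1][1] = (-2)*(5) + (-5)*(-5) = 15
RS =
[       22       -25 ]
[      -17        15 ]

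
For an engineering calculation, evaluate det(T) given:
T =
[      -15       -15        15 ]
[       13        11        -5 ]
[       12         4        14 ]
det(T) = -180

Expand along row 0 (cofactor expansion): det(T) = a*(e*i - f*h) - b*(d*i - f*g) + c*(d*h - e*g), where the 3×3 is [[a, b, c], [d, e, f], [g, h, i]].
Minor M_00 = (11)*(14) - (-5)*(4) = 154 + 20 = 174.
Minor M_01 = (13)*(14) - (-5)*(12) = 182 + 60 = 242.
Minor M_02 = (13)*(4) - (11)*(12) = 52 - 132 = -80.
det(T) = (-15)*(174) - (-15)*(242) + (15)*(-80) = -2610 + 3630 - 1200 = -180.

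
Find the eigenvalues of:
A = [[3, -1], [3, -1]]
λ = 0, 2

Solve det(A - λI) = 0. For a 2×2 matrix this is λ² - (trace)λ + det = 0.
trace(A) = 3 - 1 = 2.
det(A) = (3)*(-1) - (-1)*(3) = -3 + 3 = 0.
Characteristic equation: λ² - (2)λ + (0) = 0.
Discriminant: (2)² - 4*(0) = 4 - 0 = 4.
Roots: λ = (2 ± √4) / 2 = 0, 2.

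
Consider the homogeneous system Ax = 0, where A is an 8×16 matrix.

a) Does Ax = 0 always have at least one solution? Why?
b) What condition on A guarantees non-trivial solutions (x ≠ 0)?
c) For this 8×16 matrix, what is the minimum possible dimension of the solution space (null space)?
a) Yes, x = 0 is always a solution. b) When A has linearly dependent columns (rank < n). c) Minimum nullity = 8.

a) x = 0 satisfies A·0 = 0, so the zero vector is always a solution.
b) Non-trivial solutions exist iff the columns of A are linearly dependent, equivalently rank(A) < n (the number of columns).
c) By rank-nullity, rank(A) + nullity(A) = n = 16. Since A has only 8 rows, rank(A) ≤ 8, so nullity(A) ≥ 16 - 8 = 8.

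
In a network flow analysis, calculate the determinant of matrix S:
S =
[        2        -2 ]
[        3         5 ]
det(S) = 16

For a 2×2 matrix [[a, b], [c, d]], det = a*d - b*c.
det(S) = (2)*(5) - (-2)*(3) = 10 + 6 = 16.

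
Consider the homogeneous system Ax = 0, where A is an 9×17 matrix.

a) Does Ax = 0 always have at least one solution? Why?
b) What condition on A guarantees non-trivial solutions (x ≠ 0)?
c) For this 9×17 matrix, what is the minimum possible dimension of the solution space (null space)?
a) Yes, x = 0 is always a solution. b) When A has linearly dependent columns (rank < n). c) Minimum nullity = 8.

a) x = 0 satisfies A·0 = 0, so the zero vector is always a solution.
b) Non-trivial solutions exist iff the columns of A are linearly dependent, equivalently rank(A) < n (the number of columns).
c) By rank-nullity, rank(A) + nullity(A) = n = 17. Since A has only 9 rows, rank(A) ≤ 9, so nullity(A) ≥ 17 - 9 = 8.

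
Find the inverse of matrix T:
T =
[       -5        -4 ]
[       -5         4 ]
det(T) = -40
T⁻¹ =
[    -1/10     -1/10 ]
[     -1/8       1/8 ]

For a 2×2 matrix T = [[a, b], [c, d]] with det(T) ≠ 0, T⁻¹ = (1/det(T)) * [[d, -b], [-c, a]].
det(T) = (-5)*(4) - (-4)*(-5) = -20 - 20 = -40.
T⁻¹ = (1/-40) * [[4, 4], [5, -5]].
Dividing each entry by -40 and reducing:
T⁻¹ =
[    -1/10     -1/10 ]
[     -1/8       1/8 ]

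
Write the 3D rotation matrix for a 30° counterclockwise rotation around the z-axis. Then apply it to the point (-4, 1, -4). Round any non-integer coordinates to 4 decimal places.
R = [[√3/2, -1/2, 0], [1/2, √3/2, 0], [0, 0, 1]]; R·(-4, 1, -4) = (-3.9641, -1.1340, -4.0000)

Rotation matrix for 30° around z-axis:
cos(30°) = √3/2, sin(30°) = 1/2
R = [[√3/2, -1/2, 0], [1/2, √3/2, 0], [0, 0, 1]]
Apply to (-4, 1, -4): R·[-4, 1, -4]ᵀ = (-3.9641, -1.1340, -4.0000)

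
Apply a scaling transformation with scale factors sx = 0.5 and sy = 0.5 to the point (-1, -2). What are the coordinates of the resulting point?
(-0.5, -1.0)

Scaling matrix:
[[0.50, 0], [0, 0.50]]
Result: (-1 × 0.5, -2 × 0.5) = (-0.5, -1.0)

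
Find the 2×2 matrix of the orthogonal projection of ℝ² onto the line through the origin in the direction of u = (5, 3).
[[25/34, 15/34], [15/34, 9/34]]

The orthogonal projection onto the line spanned by a nonzero vector u = (a, b) has matrix P = (u uᵀ) / (uᵀ u) = (1/(a² + b²)) · [[a², ab], [ab, b²]].
Here u = (5, 3), so a² + b² = 25 + 9 = 34.
P = (1/34) · [[25, 15], [15, 9]] = [[25/34, 15/34], [15/34, 9/34]].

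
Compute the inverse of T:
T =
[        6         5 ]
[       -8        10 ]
det(T) = 100
T⁻¹ =
[     1/10     -1/20 ]
[     2/25      3/50 ]

For a 2×2 matrix T = [[a, b], [c, d]] with det(T) ≠ 0, T⁻¹ = (1/det(T)) * [[d, -b], [-c, a]].
det(T) = (6)*(10) - (5)*(-8) = 60 + 40 = 100.
T⁻¹ = (1/100) * [[10, -5], [8, 6]].
Dividing each entry by 100 and reducing:
T⁻¹ =
[     1/10     -1/20 ]
[     2/25      3/50 ]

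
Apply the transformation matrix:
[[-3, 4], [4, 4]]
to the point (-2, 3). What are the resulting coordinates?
(18, 4)

Matrix multiplication:
[[-3, 4], [4, 4]] × [-2, 3]ᵀ
= [-3×-2 + 4×3, 4×-2 + 4×3]ᵀ
= [18.0000, 4.0000]ᵀ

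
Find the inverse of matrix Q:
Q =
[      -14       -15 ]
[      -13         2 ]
det(Q) = -223
Q⁻¹ =
[   -2/223   -15/223 ]
[  -13/223    14/223 ]

For a 2×2 matrix Q = [[a, b], [c, d]] with det(Q) ≠ 0, Q⁻¹ = (1/det(Q)) * [[d, -b], [-c, a]].
det(Q) = (-14)*(2) - (-15)*(-13) = -28 - 195 = -223.
Q⁻¹ = (1/-223) * [[2, 15], [13, -14]].
Dividing each entry by -223 and reducing:
Q⁻¹ =
[   -2/223   -15/223 ]
[  -13/223    14/223 ]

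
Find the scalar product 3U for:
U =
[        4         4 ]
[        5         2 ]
3U =
[       12        12 ]
[       15         6 ]

Scalar multiplication is elementwise: (3U)[i][j] = 3 * U[i][j].
  (3U)[0][0] = 3 * (4) = 12
  (3U)[0][1] = 3 * (4) = 12
  (3U)[1][0] = 3 * (5) = 15
  (3U)[1][1] = 3 * (2) = 6
3U =
[       12        12 ]
[       15         6 ]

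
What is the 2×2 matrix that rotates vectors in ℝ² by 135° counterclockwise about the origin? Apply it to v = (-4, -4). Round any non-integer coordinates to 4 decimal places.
R = [[-√2/2, -√2/2], [√2/2, -√2/2]]; R·v = (5.6569, 0.0000)

A counterclockwise rotation by angle θ in ℝ² has matrix R(θ) = [[cos θ, -sin θ], [sin θ, cos θ]].
For θ = 135°: cos θ = -√2/2, sin θ = √2/2.
R(135°) = [[-√2/2, -√2/2], [√2/2, -√2/2]].
R·v = [-√2/2·-4 + (-√2/2)·-4, √2/2·-4 + -√2/2·-4] = (5.6569, 0.0000).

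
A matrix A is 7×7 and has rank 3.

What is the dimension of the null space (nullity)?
4

The rank-nullity theorem for an m×n matrix states:
rank(A) + nullity(A) = n (the number of columns).
Here n = 7 and rank(A) = 3, so nullity(A) = 7 - 3 = 4.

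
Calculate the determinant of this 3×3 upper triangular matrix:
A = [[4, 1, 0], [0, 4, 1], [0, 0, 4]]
64

The determinant of a triangular matrix is the product of its diagonal entries (the off-diagonal entries above the diagonal do not affect it).
det(A) = (4) * (4) * (4) = 64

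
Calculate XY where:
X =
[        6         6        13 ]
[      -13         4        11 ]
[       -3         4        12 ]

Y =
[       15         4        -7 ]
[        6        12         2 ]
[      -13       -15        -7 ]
XY =
[      -43       -99      -121 ]
[     -314      -169        22 ]
[     -177      -144       -55 ]

Matrix multiplication: (XY)[i][j] = sum over k of X[i][k] * Y[k][j].
  (XY)[0][0] = (6)*(15) + (6)*(6) + (13)*(-13) = -43
  (XY)[0][1] = (6)*(4) + (6)*(12) + (13)*(-15) = -99
  (XY)[0][2] = (6)*(-7) + (6)*(2) + (13)*(-7) = -121
  (XY)[1][0] = (-13)*(15) + (4)*(6) + (11)*(-13) = -314
  (XY)[1][1] = (-13)*(4) + (4)*(12) + (11)*(-15) = -169
  (XY)[1][2] = (-13)*(-7) + (4)*(2) + (11)*(-7) = 22
  (XY)[2][0] = (-3)*(15) + (4)*(6) + (12)*(-13) = -177
  (XY)[2][1] = (-3)*(4) + (4)*(12) + (12)*(-15) = -144
  (XY)[2][2] = (-3)*(-7) + (4)*(2) + (12)*(-7) = -55
XY =
[      -43       -99      -121 ]
[     -314      -169        22 ]
[     -177      -144       -55 ]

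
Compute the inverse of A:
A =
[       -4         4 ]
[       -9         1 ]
det(A) = 32
A⁻¹ =
[     1/32      -1/8 ]
[     9/32      -1/8 ]

For a 2×2 matrix A = [[a, b], [c, d]] with det(A) ≠ 0, A⁻¹ = (1/det(A)) * [[d, -b], [-c, a]].
det(A) = (-4)*(1) - (4)*(-9) = -4 + 36 = 32.
A⁻¹ = (1/32) * [[1, -4], [9, -4]].
Dividing each entry by 32 and reducing:
A⁻¹ =
[     1/32      -1/8 ]
[     9/32      -1/8 ]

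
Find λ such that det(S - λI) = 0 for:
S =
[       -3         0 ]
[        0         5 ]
λ = -3, 5

Solve det(S - λI) = 0. For a 2×2 matrix the characteristic equation is λ² - (trace)λ + det = 0.
trace(S) = a + d = -3 + 5 = 2.
det(S) = a*d - b*c = (-3)*(5) - (0)*(0) = -15 - 0 = -15.
Characteristic equation: λ² - (2)λ + (-15) = 0.
Discriminant = (2)² - 4*(-15) = 4 + 60 = 64.
λ = (2 ± √64) / 2 = (2 ± 8) / 2 = -3, 5.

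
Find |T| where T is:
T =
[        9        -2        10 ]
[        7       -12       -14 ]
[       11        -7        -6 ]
det(T) = 820

Expand along row 0 (cofactor expansion): det(T) = a*(e*i - f*h) - b*(d*i - f*g) + c*(d*h - e*g), where the 3×3 is [[a, b, c], [d, e, f], [g, h, i]].
Minor M_00 = (-12)*(-6) - (-14)*(-7) = 72 - 98 = -26.
Minor M_01 = (7)*(-6) - (-14)*(11) = -42 + 154 = 112.
Minor M_02 = (7)*(-7) - (-12)*(11) = -49 + 132 = 83.
det(T) = (9)*(-26) - (-2)*(112) + (10)*(83) = -234 + 224 + 830 = 820.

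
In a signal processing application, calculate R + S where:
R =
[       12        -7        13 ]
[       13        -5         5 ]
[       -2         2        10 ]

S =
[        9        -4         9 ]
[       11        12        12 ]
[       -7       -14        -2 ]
R + S =
[       21       -11        22 ]
[       24         7        17 ]
[       -9       -12         8 ]

Matrix addition is elementwise: (R+S)[i][j] = R[i][j] + S[i][j].
  (R+S)[0][0] = (12) + (9) = 21
  (R+S)[0][1] = (-7) + (-4) = -11
  (R+S)[0][2] = (13) + (9) = 22
  (R+S)[1][0] = (13) + (11) = 24
  (R+S)[1][1] = (-5) + (12) = 7
  (R+S)[1][2] = (5) + (12) = 17
  (R+S)[2][0] = (-2) + (-7) = -9
  (R+S)[2][1] = (2) + (-14) = -12
  (R+S)[2][2] = (10) + (-2) = 8
R + S =
[       21       -11        22 ]
[       24         7        17 ]
[       -9       -12         8 ]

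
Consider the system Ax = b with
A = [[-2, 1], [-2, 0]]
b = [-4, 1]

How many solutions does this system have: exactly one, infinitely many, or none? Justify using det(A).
Exactly one solution

Compute det(A) = (-2)*(0) - (1)*(-2) = 2.
Because det(A) ≠ 0, A is invertible and Ax = b has a unique solution for every b (here x = A⁻¹ b).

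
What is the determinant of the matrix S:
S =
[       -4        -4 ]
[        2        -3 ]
det(S) = 20

For a 2×2 matrix [[a, b], [c, d]], det = a*d - b*c.
det(S) = (-4)*(-3) - (-4)*(2) = 12 + 8 = 20.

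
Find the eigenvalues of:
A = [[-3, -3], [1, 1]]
λ = -2, 0

Solve det(A - λI) = 0. For a 2×2 matrix this is λ² - (trace)λ + det = 0.
trace(A) = -3 + 1 = -2.
det(A) = (-3)*(1) - (-3)*(1) = -3 + 3 = 0.
Characteristic equation: λ² - (-2)λ + (0) = 0.
Discriminant: (-2)² - 4*(0) = 4 - 0 = 4.
Roots: λ = (-2 ± √4) / 2 = -2, 0.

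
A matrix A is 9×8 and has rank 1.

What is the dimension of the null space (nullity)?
7

The rank-nullity theorem for an m×n matrix states:
rank(A) + nullity(A) = n (the number of columns).
Here n = 8 and rank(A) = 1, so nullity(A) = 8 - 1 = 7.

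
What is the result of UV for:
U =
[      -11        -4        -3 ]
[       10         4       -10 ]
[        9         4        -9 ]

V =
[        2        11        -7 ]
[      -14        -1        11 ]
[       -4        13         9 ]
UV =
[       46      -156         6 ]
[        4       -24      -116 ]
[       -2       -22      -100 ]

Matrix multiplication: (UV)[i][j] = sum over k of U[i][k] * V[k][j].
  (UV)[0][0] = (-11)*(2) + (-4)*(-14) + (-3)*(-4) = 46
  (UV)[0][1] = (-11)*(11) + (-4)*(-1) + (-3)*(13) = -156
  (UV)[0][2] = (-11)*(-7) + (-4)*(11) + (-3)*(9) = 6
  (UV)[1][0] = (10)*(2) + (4)*(-14) + (-10)*(-4) = 4
  (UV)[1][1] = (10)*(11) + (4)*(-1) + (-10)*(13) = -24
  (UV)[1][2] = (10)*(-7) + (4)*(11) + (-10)*(9) = -116
  (UV)[2][0] = (9)*(2) + (4)*(-14) + (-9)*(-4) = -2
  (UV)[2][1] = (9)*(11) + (4)*(-1) + (-9)*(13) = -22
  (UV)[2][2] = (9)*(-7) + (4)*(11) + (-9)*(9) = -100
UV =
[       46      -156         6 ]
[        4       -24      -116 ]
[       -2       -22      -100 ]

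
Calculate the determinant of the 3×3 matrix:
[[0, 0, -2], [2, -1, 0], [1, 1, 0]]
-6

Expansion along first row:
det = 0·det([[-1,0],[1,0]]) - 0·det([[2,0],[1,0]]) + -2·det([[2,-1],[1,1]])
    = 0·(-1·0 - 0·1) - 0·(2·0 - 0·1) + -2·(2·1 - -1·1)
    = 0·0 - 0·0 + -2·3
    = 0 + 0 + -6 = -6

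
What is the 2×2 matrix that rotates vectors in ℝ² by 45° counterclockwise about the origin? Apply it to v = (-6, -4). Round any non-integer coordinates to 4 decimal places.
R = [[√2/2, -√2/2], [√2/2, √2/2]]; R·v = (-1.4142, -7.0711)

A counterclockwise rotation by angle θ in ℝ² has matrix R(θ) = [[cos θ, -sin θ], [sin θ, cos θ]].
For θ = 45°: cos θ = √2/2, sin θ = √2/2.
R(45°) = [[√2/2, -√2/2], [√2/2, √2/2]].
R·v = [√2/2·-6 + (-√2/2)·-4, √2/2·-6 + √2/2·-4] = (-1.4142, -7.0711).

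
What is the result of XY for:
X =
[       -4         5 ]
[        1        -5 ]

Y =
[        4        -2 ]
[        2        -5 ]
XY =
[       -6       -17 ]
[       -6        23 ]

Matrix multiplication: (XY)[i][j] = sum over k of X[i][k] * Y[k][j].
  (XY)[0][0] = (-4)*(4) + (5)*(2) = -6
  (XY)[0][1] = (-4)*(-2) + (5)*(-5) = -17
  (XY)[1][0] = (1)*(4) + (-5)*(2) = -6
  (XY)[1][1] = (1)*(-2) + (-5)*(-5) = 23
XY =
[       -6       -17 ]
[       -6        23 ]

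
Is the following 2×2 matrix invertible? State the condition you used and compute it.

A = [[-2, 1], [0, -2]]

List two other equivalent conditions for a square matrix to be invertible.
Yes, invertible; det(A) = 4 ≠ 0. Equivalent conditions: rank(A) = 2; Ax = 0 has only the trivial solution; 0 is not an eigenvalue; the columns of A are linearly independent.

To check invertibility, compute det(A).
The given matrix is triangular, so det(A) equals the product of its diagonal entries = 4 ≠ 0.
Since det(A) ≠ 0, A is invertible.
Equivalent conditions for a square matrix A to be invertible:
- rank(A) = 2 (full rank).
- The homogeneous system Ax = 0 has only the trivial solution x = 0.
- 0 is not an eigenvalue of A.
- The columns (equivalently rows) of A are linearly independent.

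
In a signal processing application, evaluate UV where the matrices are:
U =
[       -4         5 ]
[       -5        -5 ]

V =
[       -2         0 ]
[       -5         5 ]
UV =
[      -17        25 ]
[       35       -25 ]

Matrix multiplication: (UV)[i][j] = sum over k of U[i][k] * V[k][j].
  (UV)[0][0] = (-4)*(-2) + (5)*(-5) = -17
  (UV)[0][1] = (-4)*(0) + (5)*(5) = 25
  (UV)[1][0] = (-5)*(-2) + (-5)*(-5) = 35
  (UV)[1][1] = (-5)*(0) + (-5)*(5) = -25
UV =
[      -17        25 ]
[       35       -25 ]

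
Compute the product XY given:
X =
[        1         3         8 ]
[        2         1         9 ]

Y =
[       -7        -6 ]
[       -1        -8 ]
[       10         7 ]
XY =
[       70        26 ]
[       75        43 ]

Matrix multiplication: (XY)[i][j] = sum over k of X[i][k] * Y[k][j].
  (XY)[0][0] = (1)*(-7) + (3)*(-1) + (8)*(10) = 70
  (XY)[0][1] = (1)*(-6) + (3)*(-8) + (8)*(7) = 26
  (XY)[1][0] = (2)*(-7) + (1)*(-1) + (9)*(10) = 75
  (XY)[1][1] = (2)*(-6) + (1)*(-8) + (9)*(7) = 43
XY =
[       70        26 ]
[       75        43 ]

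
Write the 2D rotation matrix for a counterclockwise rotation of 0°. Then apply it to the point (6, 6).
R = [[1, 0], [0, 1]]; R·(6, 6) = (6, 6)

Rotation matrix formula: R(θ) = [[cos θ, -sin θ], [sin θ, cos θ]]
For θ = 0°:
cos(0°) = 1
sin(0°) = 0
R = [[1, 0], [0, 1]]
Apply to (6, 6): [1·6 + (0)·6, 0·6 + 1·6] = (6, 6)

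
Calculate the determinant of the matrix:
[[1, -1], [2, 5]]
7

For a 2×2 matrix [[a, b], [c, d]], det = ad - bc
det = (1)(5) - (-1)(2) = 5 - -2 = 7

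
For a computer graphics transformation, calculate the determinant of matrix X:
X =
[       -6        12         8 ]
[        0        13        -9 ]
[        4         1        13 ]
det(X) = -1916

Expand along row 0 (cofactor expansion): det(X) = a*(e*i - f*h) - b*(d*i - f*g) + c*(d*h - e*g), where the 3×3 is [[a, b, c], [d, e, f], [g, h, i]].
Minor M_00 = (13)*(13) - (-9)*(1) = 169 + 9 = 178.
Minor M_01 = (0)*(13) - (-9)*(4) = 0 + 36 = 36.
Minor M_02 = (0)*(1) - (13)*(4) = 0 - 52 = -52.
det(X) = (-6)*(178) - (12)*(36) + (8)*(-52) = -1068 - 432 - 416 = -1916.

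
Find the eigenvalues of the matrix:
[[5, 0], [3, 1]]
λ = 1 and λ = 5

Characteristic equation: det(A - λI) = 0
λ² - (trace)λ + (det) = 0
λ² - (6)λ + (5) = 0
λ² - 6λ + 5 = 0
Solving: λ = 1, 5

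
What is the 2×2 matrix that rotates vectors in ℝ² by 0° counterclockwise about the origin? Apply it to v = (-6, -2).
R = [[1, 0], [0, 1]]; R·v = (-6, -2)

A counterclockwise rotation by angle θ in ℝ² has matrix R(θ) = [[cos θ, -sin θ], [sin θ, cos θ]].
For θ = 0°: cos θ = 1, sin θ = 0.
R(0°) = [[1, 0], [0, 1]].
R·v = [1·-6 + (0)·-2, 0·-6 + 1·-2] = (-6, -2).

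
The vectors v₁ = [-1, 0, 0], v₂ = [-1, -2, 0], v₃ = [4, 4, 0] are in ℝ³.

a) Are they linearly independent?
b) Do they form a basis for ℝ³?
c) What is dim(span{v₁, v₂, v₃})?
Not independent, not a basis, dim(span) = 2

Check whether v₃ can be written as a linear combination of v₁ and v₂.
v₃ = (-2)·v₁ + (-2)·v₂ = [4, 4, 0], so the three vectors are linearly dependent.
Thus they do not form a basis for ℝ³, and dim(span{v₁, v₂, v₃}) = 2 (spanned by v₁ and v₂).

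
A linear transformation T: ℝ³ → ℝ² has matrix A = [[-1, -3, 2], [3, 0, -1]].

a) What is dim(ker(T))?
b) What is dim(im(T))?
dim(ker) = 1, dim(im) = 2

The two rows are not scalar multiples of one another (no single k satisfies row 2 = k × row 1), so they are linearly independent.
Thus rank(A) = 2.
dim(im(T)) = rank(A) = 2.
By the rank-nullity theorem applied to T: ℝ³ → ℝ², rank(A) + nullity(A) = 3 (the domain dimension), so dim(ker(T)) = 3 - 2 = 1.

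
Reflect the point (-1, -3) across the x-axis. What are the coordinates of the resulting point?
(-1, 3)

Reflection across x-axis: (-1, -3) → (-1, 3)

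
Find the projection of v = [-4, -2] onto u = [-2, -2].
[-3, -3]

The projection of v onto u is proj_u(v) = ((v·u) / (u·u)) · u.
v·u = (-4)*(-2) + (-2)*(-2) = 12.
u·u = (-2)*(-2) + (-2)*(-2) = 8.
coefficient = 12 / 8 = 3/2.
proj_u(v) = 3/2 · [-2, -2] = [-3, -3].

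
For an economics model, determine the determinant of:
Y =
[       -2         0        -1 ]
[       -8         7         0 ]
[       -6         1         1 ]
det(Y) = -48

Expand along row 0 (cofactor expansion): det(Y) = a*(e*i - f*h) - b*(d*i - f*g) + c*(d*h - e*g), where the 3×3 is [[a, b, c], [d, e, f], [g, h, i]].
Minor M_00 = (7)*(1) - (0)*(1) = 7 - 0 = 7.
Minor M_01 = (-8)*(1) - (0)*(-6) = -8 - 0 = -8.
Minor M_02 = (-8)*(1) - (7)*(-6) = -8 + 42 = 34.
det(Y) = (-2)*(7) - (0)*(-8) + (-1)*(34) = -14 + 0 - 34 = -48.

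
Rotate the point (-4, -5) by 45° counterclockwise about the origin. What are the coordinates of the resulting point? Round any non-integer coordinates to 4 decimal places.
(0.7071, -6.3640)

Rotation matrix R(θ) = [[cos θ, -sin θ], [sin θ, cos θ]]; for θ = 45°:
R = [[√2/2, -√2/2], [√2/2, √2/2]]
Result: R × [-4, -5]ᵀ = [√2/2·-4 + (-√2/2)·-5, √2/2·-4 + (√2/2)·-5]ᵀ = (0.7071, -6.3640)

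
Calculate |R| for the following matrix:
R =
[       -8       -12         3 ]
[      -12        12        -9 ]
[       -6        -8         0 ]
det(R) = 432

Expand along row 0 (cofactor expansion): det(R) = a*(e*i - f*h) - b*(d*i - f*g) + c*(d*h - e*g), where the 3×3 is [[a, b, c], [d, e, f], [g, h, i]].
Minor M_00 = (12)*(0) - (-9)*(-8) = 0 - 72 = -72.
Minor M_01 = (-12)*(0) - (-9)*(-6) = 0 - 54 = -54.
Minor M_02 = (-12)*(-8) - (12)*(-6) = 96 + 72 = 168.
det(R) = (-8)*(-72) - (-12)*(-54) + (3)*(168) = 576 - 648 + 504 = 432.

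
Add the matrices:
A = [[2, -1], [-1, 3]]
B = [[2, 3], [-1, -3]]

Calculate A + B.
[[4, 2], [-2, 0]]

Add corresponding elements:
(2)+(2)=4
(-1)+(3)=2
(-1)+(-1)=-2
(3)+(-3)=0
A + B = [[4, 2], [-2, 0]]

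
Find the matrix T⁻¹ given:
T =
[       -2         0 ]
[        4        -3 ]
det(T) = 6
T⁻¹ =
[     -1/2         0 ]
[     -2/3      -1/3 ]

For a 2×2 matrix T = [[a, b], [c, d]] with det(T) ≠ 0, T⁻¹ = (1/det(T)) * [[d, -b], [-c, a]].
det(T) = (-2)*(-3) - (0)*(4) = 6 - 0 = 6.
T⁻¹ = (1/6) * [[-3, 0], [-4, -2]].
Dividing each entry by 6 and reducing:
T⁻¹ =
[     -1/2         0 ]
[     -2/3      -1/3 ]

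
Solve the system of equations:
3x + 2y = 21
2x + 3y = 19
x = 5, y = 3

Use elimination (row reduction):
Equation 1: 3x + 2y = 21.
Equation 2: 2x + 3y = 19.
Multiply Eq1 by 2 and Eq2 by 3: 6x + 4y = 42;  6x + 9y = 57.
Subtract: (5)y = 15, so y = 3.
Back-substitute into Eq1: 3x + 2*(3) = 21, so x = 5.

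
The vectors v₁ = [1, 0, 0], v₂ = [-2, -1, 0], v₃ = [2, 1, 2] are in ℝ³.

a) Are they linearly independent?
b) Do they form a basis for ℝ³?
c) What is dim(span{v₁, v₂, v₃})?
Yes independent, yes basis, dim = 3

Stack v₁, v₂, v₃ as rows of a 3×3 matrix.
[[1, 0, 0]; [-2, -1, 0]; [2, 1, 2]] is already lower triangular with nonzero diagonal entries (1, -1, 2), so its determinant is the product of the diagonal entries, det = (1)·(-1)·(2) = -2 ≠ 0, and the rows are linearly independent.
Three linearly independent vectors in ℝ³ form a basis for ℝ³, so dim(span{v₁,v₂,v₃}) = 3.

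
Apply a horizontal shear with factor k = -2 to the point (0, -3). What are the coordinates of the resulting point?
(6, -3)

Shear matrix for horizontal shear with factor k = -2:
[[1, -2], [0, 1]]
Result: (0, -3) → (6, -3)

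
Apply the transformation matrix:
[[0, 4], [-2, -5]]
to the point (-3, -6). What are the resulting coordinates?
(-24, 36)

Matrix multiplication:
[[0, 4], [-2, -5]] × [-3, -6]ᵀ
= [0×-3 + 4×-6, -2×-3 + -5×-6]ᵀ
= [-24.0000, 36.0000]ᵀ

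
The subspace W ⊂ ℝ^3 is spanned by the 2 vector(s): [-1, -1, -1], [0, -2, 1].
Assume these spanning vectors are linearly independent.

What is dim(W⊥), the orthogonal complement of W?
dim(W⊥) = 1

For any subspace W of ℝ^n, dim(W) + dim(W⊥) = n (the whole-space dimension).
Here the given 2 vectors are linearly independent, so dim(W) = 2.
Thus dim(W⊥) = n - dim(W) = 3 - 2 = 1.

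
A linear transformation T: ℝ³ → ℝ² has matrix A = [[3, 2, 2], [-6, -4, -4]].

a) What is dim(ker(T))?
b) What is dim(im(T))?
dim(ker) = 2, dim(im) = 1

Observe that row 2 = -2 × row 1 (so the rows are linearly dependent).
Thus rank(A) = 1 (only one linearly independent row).
dim(im(T)) = rank(A) = 1.
By the rank-nullity theorem applied to T: ℝ³ → ℝ², rank(A) + nullity(A) = 3 (the domain dimension), so dim(ker(T)) = 3 - 1 = 2.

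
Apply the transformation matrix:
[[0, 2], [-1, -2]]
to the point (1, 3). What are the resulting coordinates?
(6, -7)

Matrix multiplication:
[[0, 2], [-1, -2]] × [1, 3]ᵀ
= [0×1 + 2×3, -1×1 + -2×3]ᵀ
= [6.0000, -7.0000]ᵀ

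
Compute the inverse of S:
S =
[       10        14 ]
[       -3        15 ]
det(S) = 192
S⁻¹ =
[     5/64     -7/96 ]
[     1/64      5/96 ]

For a 2×2 matrix S = [[a, b], [c, d]] with det(S) ≠ 0, S⁻¹ = (1/det(S)) * [[d, -b], [-c, a]].
det(S) = (10)*(15) - (14)*(-3) = 150 + 42 = 192.
S⁻¹ = (1/192) * [[15, -14], [3, 10]].
Dividing each entry by 192 and reducing:
S⁻¹ =
[     5/64     -7/96 ]
[     1/64      5/96 ]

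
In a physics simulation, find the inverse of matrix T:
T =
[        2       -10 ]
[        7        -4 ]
det(T) = 62
T⁻¹ =
[    -2/31      5/31 ]
[    -7/62      1/31 ]

For a 2×2 matrix T = [[a, b], [c, d]] with det(T) ≠ 0, T⁻¹ = (1/det(T)) * [[d, -b], [-c, a]].
det(T) = (2)*(-4) - (-10)*(7) = -8 + 70 = 62.
T⁻¹ = (1/62) * [[-4, 10], [-7, 2]].
Dividing each entry by 62 and reducing:
T⁻¹ =
[    -2/31      5/31 ]
[    -7/62      1/31 ]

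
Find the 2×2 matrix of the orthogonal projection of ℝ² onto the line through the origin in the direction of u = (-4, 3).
[[16/25, -12/25], [-12/25, 9/25]]

The orthogonal projection onto the line spanned by a nonzero vector u = (a, b) has matrix P = (u uᵀ) / (uᵀ u) = (1/(a² + b²)) · [[a², ab], [ab, b²]].
Here u = (-4, 3), so a² + b² = 16 + 9 = 25.
P = (1/25) · [[16, -12], [-12, 9]] = [[16/25, -12/25], [-12/25, 9/25]].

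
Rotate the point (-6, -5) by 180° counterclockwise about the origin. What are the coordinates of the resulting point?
(6, 5)

Rotation matrix R(θ) = [[cos θ, -sin θ], [sin θ, cos θ]]; for θ = 180°:
R = [[-1, 0], [0, -1]]
Result: R × [-6, -5]ᵀ = [-1·-6 + (0)·-5, 0·-6 + (-1)·-5]ᵀ = (6, 5)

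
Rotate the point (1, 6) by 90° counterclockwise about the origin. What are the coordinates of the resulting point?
(-6, 1)

Rotation matrix R(θ) = [[cos θ, -sin θ], [sin θ, cos θ]]; for θ = 90°:
R = [[0, -1], [1, 0]]
Result: R × [1, 6]ᵀ = [0·1 + (-1)·6, 1·1 + (0)·6]ᵀ = (-6, 1)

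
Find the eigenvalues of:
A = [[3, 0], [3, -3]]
λ = -3, 3

Solve det(A - λI) = 0. For a 2×2 matrix this is λ² - (trace)λ + det = 0.
trace(A) = 3 - 3 = 0.
det(A) = (3)*(-3) - (0)*(3) = -9 - 0 = -9.
Characteristic equation: λ² - (0)λ + (-9) = 0.
Discriminant: (0)² - 4*(-9) = 0 + 36 = 36.
Roots: λ = (0 ± √36) / 2 = -3, 3.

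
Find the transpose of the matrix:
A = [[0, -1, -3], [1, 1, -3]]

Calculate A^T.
[[0, 1], [-1, 1], [-3, -3]]

The transpose sends entry (i,j) to (j,i); rows become columns.
Row 0 of A: [0, -1, -3] -> column 0 of A^T.
Row 1 of A: [1, 1, -3] -> column 1 of A^T.
A^T = [[0, 1], [-1, 1], [-3, -3]]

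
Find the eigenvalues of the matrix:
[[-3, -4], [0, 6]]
λ = -3 and λ = 6

Characteristic equation: det(A - λI) = 0
λ² - (trace)λ + (det) = 0
λ² - (3)λ + (-18) = 0
λ² - 3λ - 18 = 0
Solving: λ = -3, 6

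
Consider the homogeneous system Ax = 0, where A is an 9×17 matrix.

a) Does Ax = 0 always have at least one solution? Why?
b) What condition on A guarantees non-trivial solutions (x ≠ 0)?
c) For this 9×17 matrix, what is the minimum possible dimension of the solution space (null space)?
a) Yes, x = 0 is always a solution. b) When A has linearly dependent columns (rank < n). c) Minimum nullity = 8.

a) x = 0 satisfies A·0 = 0, so the zero vector is always a solution.
b) Non-trivial solutions exist iff the columns of A are linearly dependent, equivalently rank(A) < n (the number of columns).
c) By rank-nullity, rank(A) + nullity(A) = n = 17. Since A has only 9 rows, rank(A) ≤ 9, so nullity(A) ≥ 17 - 9 = 8.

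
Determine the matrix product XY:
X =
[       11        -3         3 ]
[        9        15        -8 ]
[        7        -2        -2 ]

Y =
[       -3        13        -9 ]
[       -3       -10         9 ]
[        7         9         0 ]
XY =
[       -3       200      -126 ]
[     -128      -105        54 ]
[      -29        93       -81 ]

Matrix multiplication: (XY)[i][j] = sum over k of X[i][k] * Y[k][j].
  (XY)[0][0] = (11)*(-3) + (-3)*(-3) + (3)*(7) = -3
  (XY)[0][1] = (11)*(13) + (-3)*(-10) + (3)*(9) = 200
  (XY)[0][2] = (11)*(-9) + (-3)*(9) + (3)*(0) = -126
  (XY)[1][0] = (9)*(-3) + (15)*(-3) + (-8)*(7) = -128
  (XY)[1][1] = (9)*(13) + (15)*(-10) + (-8)*(9) = -105
  (XY)[1][2] = (9)*(-9) + (15)*(9) + (-8)*(0) = 54
  (XY)[2][0] = (7)*(-3) + (-2)*(-3) + (-2)*(7) = -29
  (XY)[2][1] = (7)*(13) + (-2)*(-10) + (-2)*(9) = 93
  (XY)[2][2] = (7)*(-9) + (-2)*(9) + (-2)*(0) = -81
XY =
[       -3       200      -126 ]
[     -128      -105        54 ]
[      -29        93       -81 ]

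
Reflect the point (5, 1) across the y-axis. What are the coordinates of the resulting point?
(-5, 1)

Reflection across y-axis: (5, 1) → (-5, 1)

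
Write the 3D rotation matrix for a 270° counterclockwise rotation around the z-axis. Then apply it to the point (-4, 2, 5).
R = [[0, 1, 0], [-1, 0, 0], [0, 0, 1]]; R·(-4, 2, 5) = (2, 4, 5)

Rotation matrix for 270° around z-axis:
cos(270°) = 0, sin(270°) = -1
R = [[0, 1, 0], [-1, 0, 0], [0, 0, 1]]
Apply to (-4, 2, 5): R·[-4, 2, 5]ᵀ = (2, 4, 5)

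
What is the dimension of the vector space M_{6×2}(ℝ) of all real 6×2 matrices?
Dimension = 12

A real 6×2 matrix is determined by its 6·2 = 12 independent entries.
A standard basis is {E_ij : 1 ≤ i ≤ 6, 1 ≤ j ≤ 2}, where E_ij has a 1 in position (i, j) and 0 elsewhere — there are 12 such matrices, and they are linearly independent and span M_{6×2}(ℝ).
Therefore dim(M_{6×2}(ℝ)) = 12.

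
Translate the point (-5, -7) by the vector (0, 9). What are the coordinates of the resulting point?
(-5, 2)

Translation by (0, 9):
x' = -5 + 0 = -5
y' = -7 + 9 = 2
Homogeneous matrix: [[1, 0, 0], [0, 1, 9], [0, 0, 1]]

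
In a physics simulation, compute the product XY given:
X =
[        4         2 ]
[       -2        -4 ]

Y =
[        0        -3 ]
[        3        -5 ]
XY =
[        6       -22 ]
[      -12        26 ]

Matrix multiplication: (XY)[i][j] = sum over k of X[i][k] * Y[k][j].
  (XY)[0][0] = (4)*(0) + (2)*(3) = 6
  (XY)[0][1] = (4)*(-3) + (2)*(-5) = -22
  (XY)[1][0] = (-2)*(0) + (-4)*(3) = -12
  (XY)[1][1] = (-2)*(-3) + (-4)*(-5) = 26
XY =
[        6       -22 ]
[      -12        26 ]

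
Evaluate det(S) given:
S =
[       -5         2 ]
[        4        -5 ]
det(S) = 17

For a 2×2 matrix [[a, b], [c, d]], det = a*d - b*c.
det(S) = (-5)*(-5) - (2)*(4) = 25 - 8 = 17.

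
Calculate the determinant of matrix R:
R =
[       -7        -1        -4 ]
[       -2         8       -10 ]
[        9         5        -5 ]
det(R) = 358

Expand along row 0 (cofactor expansion): det(R) = a*(e*i - f*h) - b*(d*i - f*g) + c*(d*h - e*g), where the 3×3 is [[a, b, c], [d, e, f], [g, h, i]].
Minor M_00 = (8)*(-5) - (-10)*(5) = -40 + 50 = 10.
Minor M_01 = (-2)*(-5) - (-10)*(9) = 10 + 90 = 100.
Minor M_02 = (-2)*(5) - (8)*(9) = -10 - 72 = -82.
det(R) = (-7)*(10) - (-1)*(100) + (-4)*(-82) = -70 + 100 + 328 = 358.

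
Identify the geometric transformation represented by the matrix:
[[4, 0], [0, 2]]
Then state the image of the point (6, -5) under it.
non-uniform scaling by (4, 2); image of (6, -5) is (24, -10)

This is diagonal with distinct entries, so it scales the x-axis by 4 and the y-axis by 2.
The matrix [[4, 0], [0, 2]] represents: non-uniform scaling by (4, 2).
Applying it to (6, -5): [4·6 + 0·-5, 0·6 + 2·-5] = (24, -10).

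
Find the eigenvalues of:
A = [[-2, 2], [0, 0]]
λ = -2, 0

Solve det(A - λI) = 0. For a 2×2 matrix this is λ² - (trace)λ + det = 0.
trace(A) = -2 + 0 = -2.
det(A) = (-2)*(0) - (2)*(0) = 0 - 0 = 0.
Characteristic equation: λ² - (-2)λ + (0) = 0.
Discriminant: (-2)² - 4*(0) = 4 - 0 = 4.
Roots: λ = (-2 ± √4) / 2 = -2, 0.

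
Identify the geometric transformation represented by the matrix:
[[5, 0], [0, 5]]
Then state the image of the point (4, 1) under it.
uniform scaling by factor 5; image of (4, 1) is (20, 5)

This is a diagonal matrix with equal entries 5, so it scales both axes by the same factor 5.
The matrix [[5, 0], [0, 5]] represents: uniform scaling by factor 5.
Applying it to (4, 1): [5·4 + 0·1, 0·4 + 5·1] = (20, 5).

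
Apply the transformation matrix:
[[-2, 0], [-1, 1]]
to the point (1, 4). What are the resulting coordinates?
(-2, 3)

Matrix multiplication:
[[-2, 0], [-1, 1]] × [1, 4]ᵀ
= [-2×1 + 0×4, -1×1 + 1×4]ᵀ
= [-2.0000, 3.0000]ᵀ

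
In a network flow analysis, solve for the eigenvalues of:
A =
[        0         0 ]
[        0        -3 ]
λ = -3, 0

Solve det(A - λI) = 0. For a 2×2 matrix the characteristic equation is λ² - (trace)λ + det = 0.
trace(A) = a + d = 0 - 3 = -3.
det(A) = a*d - b*c = (0)*(-3) - (0)*(0) = 0 - 0 = 0.
Characteristic equation: λ² - (-3)λ + (0) = 0.
Discriminant = (-3)² - 4*(0) = 9 - 0 = 9.
λ = (-3 ± √9) / 2 = (-3 ± 3) / 2 = -3, 0.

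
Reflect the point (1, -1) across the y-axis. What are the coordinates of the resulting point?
(-1, -1)

Reflection across y-axis: (1, -1) → (-1, -1)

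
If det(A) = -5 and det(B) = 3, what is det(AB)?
-15

Use the multiplicative property of determinants: det(AB) = det(A)*det(B).
det(AB) = (-5)*(3) = -15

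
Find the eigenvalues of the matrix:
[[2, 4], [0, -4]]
λ = -4 and λ = 2

Characteristic equation: det(A - λI) = 0
λ² - (trace)λ + (det) = 0
λ² - (-2)λ + (-8) = 0
λ² + 2λ - 8 = 0
Solving: λ = -4, 2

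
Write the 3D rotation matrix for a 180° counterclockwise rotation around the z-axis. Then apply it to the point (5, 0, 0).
R = [[-1, 0, 0], [0, -1, 0], [0, 0, 1]]; R·(5, 0, 0) = (-5, 0, 0)

Rotation matrix for 180° around z-axis:
cos(180°) = -1, sin(180°) = 0
R = [[-1, 0, 0], [0, -1, 0], [0, 0, 1]]
Apply to (5, 0, 0): R·[5, 0, 0]ᵀ = (-5, 0, 0)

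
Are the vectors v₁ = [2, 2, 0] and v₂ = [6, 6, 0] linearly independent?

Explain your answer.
No, linearly dependent (v₂ = 3·v₁)

Check whether there is a scalar k with v₂ = k·v₁.
Comparing components, k = 3 satisfies 3·[2, 2, 0] = [6, 6, 0].
Since v₂ is a scalar multiple of v₁, the two vectors are linearly dependent.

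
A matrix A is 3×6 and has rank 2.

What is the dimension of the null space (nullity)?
4

The rank-nullity theorem for an m×n matrix states:
rank(A) + nullity(A) = n (the number of columns).
Here n = 6 and rank(A) = 2, so nullity(A) = 6 - 2 = 4.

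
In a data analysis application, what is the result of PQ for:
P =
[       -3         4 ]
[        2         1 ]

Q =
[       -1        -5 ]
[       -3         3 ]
PQ =
[       -9        27 ]
[       -5        -7 ]

Matrix multiplication: (PQ)[i][j] = sum over k of P[i][k] * Q[k][j].
  (PQ)[0][0] = (-3)*(-1) + (4)*(-3) = -9
  (PQ)[0][1] = (-3)*(-5) + (4)*(3) = 27
  (PQ)[1][0] = (2)*(-1) + (1)*(-3) = -5
  (PQ)[1][1] = (2)*(-5) + (1)*(3) = -7
PQ =
[       -9        27 ]
[       -5        -7 ]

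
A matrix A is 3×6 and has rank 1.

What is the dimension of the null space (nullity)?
5

The rank-nullity theorem for an m×n matrix states:
rank(A) + nullity(A) = n (the number of columns).
Here n = 6 and rank(A) = 1, so nullity(A) = 6 - 1 = 5.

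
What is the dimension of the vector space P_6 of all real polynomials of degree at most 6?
Dimension = 7

A polynomial of degree at most 6 can be written as a₀ + a₁x + a₂x² + … + a_6x^6, with 7 free coefficients a₀, …, a_6.
The set {1, x, x², …, x^6} is a basis: it spans P_6 (every such polynomial is a linear combination of these) and is linearly independent (a polynomial is zero iff all its coefficients are zero).
Therefore dim(P_6) = 6 + 1 = 7.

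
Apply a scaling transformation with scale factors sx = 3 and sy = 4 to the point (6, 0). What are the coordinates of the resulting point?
(18, 0)

Scaling matrix:
[[3, 0], [0, 4]]
Result: (6 × 3, 0 × 4) = (18, 0)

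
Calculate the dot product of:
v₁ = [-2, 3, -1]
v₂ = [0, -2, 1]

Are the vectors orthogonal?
-7, No

The dot product is the sum of products of corresponding components.
v₁·v₂ = (-2)*(0) + (3)*(-2) + (-1)*(1) = 0 - 6 - 1 = -7.
Two vectors are orthogonal iff their dot product is 0; here the dot product is -7, so the vectors are not orthogonal.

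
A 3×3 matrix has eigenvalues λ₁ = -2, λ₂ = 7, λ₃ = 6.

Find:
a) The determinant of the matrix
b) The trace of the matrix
det = -84, trace = 11

Two standard eigenvalue identities:
- det(A) equals the product of the eigenvalues (counted with multiplicity).
- trace(A) equals the sum of the eigenvalues.
det(A) = (-2)*(7)*(6) = -84.
trace(A) = -2 + 7 + 6 = 11.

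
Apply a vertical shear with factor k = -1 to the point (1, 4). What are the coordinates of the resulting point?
(1, 3)

Shear matrix for vertical shear with factor k = -1:
[[1, 0], [-1, 1]]
Result: (1, 4) → (1, 3)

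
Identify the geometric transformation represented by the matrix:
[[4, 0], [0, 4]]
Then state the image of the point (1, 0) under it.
uniform scaling by factor 4; image of (1, 0) is (4, 0)

This is a diagonal matrix with equal entries 4, so it scales both axes by the same factor 4.
The matrix [[4, 0], [0, 4]] represents: uniform scaling by factor 4.
Applying it to (1, 0): [4·1 + 0·0, 0·1 + 4·0] = (4, 0).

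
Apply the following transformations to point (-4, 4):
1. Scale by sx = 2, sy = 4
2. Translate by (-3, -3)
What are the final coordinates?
(-11, 13)

Step 1: Scale (-4, 4) by (sx, sy) = (2, 4) → (-8, 16)
Step 2: Translate by (-3, -3) → (-11, 13)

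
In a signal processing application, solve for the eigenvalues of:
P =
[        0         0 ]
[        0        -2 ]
λ = -2, 0

Solve det(P - λI) = 0. For a 2×2 matrix the characteristic equation is λ² - (trace)λ + det = 0.
trace(P) = a + d = 0 - 2 = -2.
det(P) = a*d - b*c = (0)*(-2) - (0)*(0) = 0 - 0 = 0.
Characteristic equation: λ² - (-2)λ + (0) = 0.
Discriminant = (-2)² - 4*(0) = 4 - 0 = 4.
λ = (-2 ± √4) / 2 = (-2 ± 2) / 2 = -2, 0.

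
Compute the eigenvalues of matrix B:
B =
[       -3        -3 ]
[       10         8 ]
λ = 2, 3

Solve det(B - λI) = 0. For a 2×2 matrix the characteristic equation is λ² - (trace)λ + det = 0.
trace(B) = a + d = -3 + 8 = 5.
det(B) = a*d - b*c = (-3)*(8) - (-3)*(10) = -24 + 30 = 6.
Characteristic equation: λ² - (5)λ + (6) = 0.
Discriminant = (5)² - 4*(6) = 25 - 24 = 1.
λ = (5 ± √1) / 2 = (5 ± 1) / 2 = 2, 3.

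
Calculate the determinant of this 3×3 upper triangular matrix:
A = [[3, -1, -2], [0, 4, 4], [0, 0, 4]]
48

The determinant of a triangular matrix is the product of its diagonal entries (the off-diagonal entries above the diagonal do not affect it).
det(A) = (3) * (4) * (4) = 48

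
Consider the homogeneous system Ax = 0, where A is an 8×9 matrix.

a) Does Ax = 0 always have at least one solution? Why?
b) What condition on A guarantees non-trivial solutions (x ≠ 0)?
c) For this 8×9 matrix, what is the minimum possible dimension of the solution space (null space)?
a) Yes, x = 0 is always a solution. b) When A has linearly dependent columns (rank < n). c) Minimum nullity = 1.

a) x = 0 satisfies A·0 = 0, so the zero vector is always a solution.
b) Non-trivial solutions exist iff the columns of A are linearly dependent, equivalently rank(A) < n (the number of columns).
c) By rank-nullity, rank(A) + nullity(A) = n = 9. Since A has only 8 rows, rank(A) ≤ 8, so nullity(A) ≥ 9 - 8 = 1.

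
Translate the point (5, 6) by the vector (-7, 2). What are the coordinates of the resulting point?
(-2, 8)

Translation by (-7, 2):
x' = 5 + -7 = -2
y' = 6 + 2 = 8
Homogeneous matrix: [[1, 0, -7], [0, 1, 2], [0, 0, 1]]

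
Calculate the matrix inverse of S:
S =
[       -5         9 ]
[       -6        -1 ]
det(S) = 59
S⁻¹ =
[    -1/59     -9/59 ]
[     6/59     -5/59 ]

For a 2×2 matrix S = [[a, b], [c, d]] with det(S) ≠ 0, S⁻¹ = (1/det(S)) * [[d, -b], [-c, a]].
det(S) = (-5)*(-1) - (9)*(-6) = 5 + 54 = 59.
S⁻¹ = (1/59) * [[-1, -9], [6, -5]].
Dividing each entry by 59 and reducing:
S⁻¹ =
[    -1/59     -9/59 ]
[     6/59     -5/59 ]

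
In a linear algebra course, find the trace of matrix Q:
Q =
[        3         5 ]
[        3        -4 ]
tr(Q) = 3 - 4 = -1

The trace of a square matrix is the sum of its diagonal entries.
Diagonal entries of Q: Q[0][0] = 3, Q[1][1] = -4.
tr(Q) = 3 - 4 = -1.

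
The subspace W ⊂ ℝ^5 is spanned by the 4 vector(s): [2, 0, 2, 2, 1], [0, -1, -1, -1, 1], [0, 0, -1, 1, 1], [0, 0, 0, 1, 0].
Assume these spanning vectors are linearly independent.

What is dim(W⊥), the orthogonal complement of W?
dim(W⊥) = 1

For any subspace W of ℝ^n, dim(W) + dim(W⊥) = n (the whole-space dimension).
Here the given 4 vectors are linearly independent, so dim(W) = 4.
Thus dim(W⊥) = n - dim(W) = 5 - 4 = 1.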